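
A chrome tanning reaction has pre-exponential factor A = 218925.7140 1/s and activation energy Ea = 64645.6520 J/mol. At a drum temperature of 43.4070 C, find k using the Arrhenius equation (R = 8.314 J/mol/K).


T_K = T_C + 273.15 = 43.4070 + 273.15 = 316.5570 K
exponent = -Ea / (R * T_K) = -64645.6520 / (8.314 * 316.5570) = -24.5628
k = A * exp(exponent) = 218925.7140 * exp(-24.5628) = 4.7078e-06 1/s


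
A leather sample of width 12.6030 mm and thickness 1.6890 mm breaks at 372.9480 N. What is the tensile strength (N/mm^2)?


Formula: TS = force / (width * thickness)
Substituting: TS = 372.9480 / (12.6030 * 1.6890)
Result: 17.5204 N/mm^2


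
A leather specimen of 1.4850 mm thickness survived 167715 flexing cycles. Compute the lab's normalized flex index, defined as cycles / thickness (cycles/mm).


Formula: Index = cycles / thickness
Substituting: Index = 167715 / 1.4850
Result: 112939.3939 cycles/mm


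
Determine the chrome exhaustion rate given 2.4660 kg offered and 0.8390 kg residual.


Formula: Uptake = (offered - residual) / offered * 100
Substituting: Uptake = (2.4660 - 0.8390) / 2.4660 * 100
Result: 65.9773 %


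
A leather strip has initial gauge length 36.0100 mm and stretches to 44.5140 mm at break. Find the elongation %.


Formula: Elongation = (Lf - L0) / L0 * 100
Substituting: Elongation = (44.5140 - 36.0100) / 36.0100 * 100
Result: 23.6157 %


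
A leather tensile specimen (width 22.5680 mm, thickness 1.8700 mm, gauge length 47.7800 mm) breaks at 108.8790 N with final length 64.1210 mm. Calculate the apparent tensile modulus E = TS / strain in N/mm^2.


TS = F / (w * t) = 108.8790 / (22.5680 * 1.8700) = 2.5799 N/mm^2
strain = (Lf - L0) / L0 = (64.1210 - 47.7800) / 47.7800 = 0.3420
E = TS / strain = 2.5799 / 0.3420 = 7.5436 N/mm^2


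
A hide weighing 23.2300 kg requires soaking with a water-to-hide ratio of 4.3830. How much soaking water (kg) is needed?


Formula: Water = hide_weight * ratio
Substituting: Water = 23.2300 * 4.3830
Result: 101.8171 kg


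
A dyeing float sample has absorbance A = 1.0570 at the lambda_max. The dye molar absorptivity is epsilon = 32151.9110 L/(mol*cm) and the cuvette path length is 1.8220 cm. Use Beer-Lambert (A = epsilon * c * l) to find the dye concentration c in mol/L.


Formula: c = A / (epsilon * l)
Substituting: c = 1.0570 / (32151.9110 * 1.8220)
Result: 1.8043e-05 mol/L


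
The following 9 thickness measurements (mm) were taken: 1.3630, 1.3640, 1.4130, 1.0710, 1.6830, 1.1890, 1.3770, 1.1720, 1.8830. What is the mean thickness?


Formula: Average = sum / n
Substituting: Average = 12.5150 / 9
Result: 1.3906 mm


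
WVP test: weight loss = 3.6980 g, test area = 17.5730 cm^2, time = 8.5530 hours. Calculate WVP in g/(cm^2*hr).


Formula: WVP = loss / (area * time)
Substituting: WVP = 3.6980 / (17.5730 * 8.5530)
Result: 0.0246038 g/(cm^2*hr)


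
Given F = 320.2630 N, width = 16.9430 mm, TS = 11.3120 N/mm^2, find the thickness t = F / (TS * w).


Formula: t = F / (TS * w)
Substituting: t = 320.2630 / (11.3120 * 16.9430)
Result: 1.6710 mm


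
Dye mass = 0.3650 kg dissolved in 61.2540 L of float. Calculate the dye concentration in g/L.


Formula: Conc = dye_mass(kg) / volume(L) * 1000
Substituting: Conc = 0.3650 / 61.2540 * 1000
Result: 5.9588 g/L


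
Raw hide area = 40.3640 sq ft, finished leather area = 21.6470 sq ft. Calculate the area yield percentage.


Formula: Yield = finished / raw * 100
Substituting: Yield = 21.6470 / 40.3640 * 100
Result: 53.6295 %


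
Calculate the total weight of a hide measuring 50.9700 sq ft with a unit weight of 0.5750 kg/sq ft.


Formula: Weight = area * weight_per_sqft
Substituting: Weight = 50.9700 * 0.5750
Result: 29.3077 kg


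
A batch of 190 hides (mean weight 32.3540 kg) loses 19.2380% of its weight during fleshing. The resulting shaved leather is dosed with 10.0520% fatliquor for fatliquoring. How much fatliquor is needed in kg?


Total_raw = N * avg_wt = 190 * 32.3540 = 6147.2600 kg
Substrate = Total_raw * (1 - loss/100) = 6147.2600 * (1 - 19.2380/100) = 4964.6501 kg
Fat = Substrate * pct / 100 = 4964.6501 * 10.0520 / 100 = 499.0466 kg


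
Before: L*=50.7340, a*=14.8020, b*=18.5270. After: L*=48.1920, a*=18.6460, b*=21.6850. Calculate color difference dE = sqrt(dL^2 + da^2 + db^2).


dL = -2.5420, da = 3.8440, db = 3.1580
dE = sqrt((-2.5420)^2 + 3.8440^2 + 3.1580^2) = 5.5867


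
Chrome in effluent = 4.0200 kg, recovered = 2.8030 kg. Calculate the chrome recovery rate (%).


Formula: Recovery = recovered / input * 100
Substituting: Recovery = 2.8030 / 4.0200 * 100
Result: 69.7264 %


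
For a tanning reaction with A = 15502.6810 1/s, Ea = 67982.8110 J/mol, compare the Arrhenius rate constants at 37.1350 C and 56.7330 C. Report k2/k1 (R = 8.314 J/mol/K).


T1 = 37.1350 + 273.15 = 310.2850 K; T2 = 56.7330 + 273.15 = 329.8830 K
k1 = A * exp(-Ea/(R*T1)) = 15502.6810 * exp(-67982.8110/(8.314*310.2850)) = 5.5653e-08 1/s
k2 = A * exp(-Ea/(R*T2)) = 15502.6810 * exp(-67982.8110/(8.314*329.8830)) = 2.6633e-07 1/s
k2/k1 = 2.6633e-07 / 5.5653e-08 = 4.7855


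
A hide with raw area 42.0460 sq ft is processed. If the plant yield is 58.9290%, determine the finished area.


Formula: finished = raw * yield / 100
Substituting: finished = 42.0460 * 58.9290 / 100
Result: 24.7773 sq ft


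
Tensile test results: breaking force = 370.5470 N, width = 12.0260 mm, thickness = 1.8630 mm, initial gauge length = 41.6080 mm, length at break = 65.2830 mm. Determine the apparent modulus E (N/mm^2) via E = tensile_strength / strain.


TS = F / (w * t) = 370.5470 / (12.0260 * 1.8630) = 16.5390 N/mm^2
strain = (Lf - L0) / L0 = (65.2830 - 41.6080) / 41.6080 = 0.5690
E = TS / strain = 16.5390 / 0.5690 = 29.0667 N/mm^2


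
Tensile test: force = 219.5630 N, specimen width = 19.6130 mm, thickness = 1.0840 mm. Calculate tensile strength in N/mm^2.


Formula: TS = force / (width * thickness)
Substituting: TS = 219.5630 / (19.6130 * 1.0840)
Result: 10.3273 N/mm^2


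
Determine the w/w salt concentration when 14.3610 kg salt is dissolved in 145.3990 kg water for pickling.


Formula: Conc = salt / (water + salt) * 100
Substituting: Conc = 14.3610 / (145.3990 + 14.3610) * 100
Result: 8.9891 %


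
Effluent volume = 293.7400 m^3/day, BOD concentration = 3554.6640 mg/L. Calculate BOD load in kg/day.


Formula: BOD_load = volume * conc / 1000
Substituting: BOD_load = 293.7400 * 3554.6640 / 1000
Result: 1044.1470 kg/day


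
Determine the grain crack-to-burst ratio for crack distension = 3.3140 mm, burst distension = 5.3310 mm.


Formula: Ratio = crack / burst
Substituting: Ratio = 3.3140 / 5.3310
Result: 0.6216


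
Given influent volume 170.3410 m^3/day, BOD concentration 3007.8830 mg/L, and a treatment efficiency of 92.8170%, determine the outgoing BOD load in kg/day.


Load_in = volume * conc / 1000 = 170.3410 * 3007.8830 / 1000 = 512.3658 kg/day
Removed = Load_in * eff / 100 = 512.3658 * 92.8170 / 100 = 475.5626 kg/day
Load_out = Load_in - Removed = 512.3658 - 475.5626 = 36.8032 kg/day


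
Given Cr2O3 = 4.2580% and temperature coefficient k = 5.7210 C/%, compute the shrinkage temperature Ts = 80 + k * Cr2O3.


Formula: Ts = 80 + k * Cr2O3
Substituting: Ts = 80 + 5.7210 * 4.2580
Result: 104.3600 C


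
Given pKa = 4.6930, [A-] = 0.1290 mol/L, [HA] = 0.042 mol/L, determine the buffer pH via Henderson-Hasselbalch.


ratio = [A-] / [HA] = 0.1290 / 0.042 = 3.0714
log10(ratio) = 0.4873
pH = pKa + log10(ratio) = 4.6930 + 0.4873 = 5.1803


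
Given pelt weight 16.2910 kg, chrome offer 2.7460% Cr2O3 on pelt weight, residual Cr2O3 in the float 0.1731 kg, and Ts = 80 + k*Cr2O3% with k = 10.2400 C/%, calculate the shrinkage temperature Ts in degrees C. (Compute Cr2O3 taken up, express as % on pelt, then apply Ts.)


Offered = pelt * offer_pct / 100 = 16.2910 * 2.7460 / 100 = 0.4474 kg
Uptake = offered - residual = 0.4474 - 0.1731 = 0.2743 kg
Cr2O3% on pelt = uptake / pelt * 100 = 0.2743 / 16.2910 * 100 = 1.6835 %
Ts = 80 + k * Cr2O3% = 80 + 10.2400 * 1.6835 = 97.2385 C


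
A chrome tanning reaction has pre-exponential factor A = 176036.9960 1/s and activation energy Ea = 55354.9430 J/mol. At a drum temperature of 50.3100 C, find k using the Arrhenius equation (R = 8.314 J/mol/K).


T_K = T_C + 273.15 = 50.3100 + 273.15 = 323.4600 K
exponent = -Ea / (R * T_K) = -55354.9430 / (8.314 * 323.4600) = -20.5838
k = A * exp(exponent) = 176036.9960 * exp(-20.5838) = 2.0238e-04 1/s


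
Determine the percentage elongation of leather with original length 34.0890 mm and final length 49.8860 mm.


Formula: Elongation = (Lf - L0) / L0 * 100
Substituting: Elongation = (49.8860 - 34.0890) / 34.0890 * 100
Result: 46.3405 %


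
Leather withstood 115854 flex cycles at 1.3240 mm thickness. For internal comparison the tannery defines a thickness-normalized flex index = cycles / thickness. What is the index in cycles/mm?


Formula: Index = cycles / thickness
Substituting: Index = 115854 / 1.3240
Result: 87503.0211 cycles/mm


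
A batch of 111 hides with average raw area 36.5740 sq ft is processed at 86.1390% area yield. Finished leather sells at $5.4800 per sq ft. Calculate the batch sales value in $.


Raw_total = N * avg_area = 111 * 36.5740 = 4059.7140 sq ft
Finished = Raw_total * yield / 100 = 4059.7140 * 86.1390 / 100 = 3496.9970 sq ft
Value = Finished * price = 3496.9970 * 5.4800 = 19163.5438 $


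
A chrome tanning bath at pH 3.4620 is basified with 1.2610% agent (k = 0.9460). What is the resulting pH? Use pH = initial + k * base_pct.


Formula: pH_final = pH_initial + k * base_pct
Substituting: pH_final = 3.4620 + 0.9460 * 1.2610
Result: 4.6549


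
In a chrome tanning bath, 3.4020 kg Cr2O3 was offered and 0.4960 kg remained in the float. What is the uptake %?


Formula: Uptake = (offered - residual) / offered * 100
Substituting: Uptake = (3.4020 - 0.4960) / 3.4020 * 100
Result: 85.4203 %


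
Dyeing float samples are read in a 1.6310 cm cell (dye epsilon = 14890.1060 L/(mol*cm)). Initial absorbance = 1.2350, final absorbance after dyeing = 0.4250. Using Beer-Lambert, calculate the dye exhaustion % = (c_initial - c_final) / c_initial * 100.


c_initial = A_i / (epsilon * l) = 1.2350 / (14890.1060 * 1.6310) = 5.0853e-05 mol/L
c_final = A_f / (epsilon * l) = 0.4250 / (14890.1060 * 1.6310) = 1.7500e-05 mol/L
Exhaustion = (c_initial - c_final) / c_initial * 100 = (5.0853e-05 - 1.7500e-05) / 5.0853e-05 * 100 = 65.5870 %


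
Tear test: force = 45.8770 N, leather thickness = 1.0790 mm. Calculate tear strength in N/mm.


Formula: Tear strength = force / thickness
Substituting: Tear strength = 45.8770 / 1.0790
Result: 42.5181 N/mm


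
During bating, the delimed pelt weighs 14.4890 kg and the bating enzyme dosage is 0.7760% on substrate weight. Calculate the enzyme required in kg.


Formula: Enzyme = substrate * pct / 100
Substituting: Enzyme = 14.4890 * 0.7760 / 100
Result: 0.1124 kg


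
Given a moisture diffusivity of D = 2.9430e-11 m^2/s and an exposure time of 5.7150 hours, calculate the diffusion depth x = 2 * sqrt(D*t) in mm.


t = 5.7150 hr * 3600 = 20574.0000 s
D * t = 2.9430e-11 * 20574.0000 = 6.0549e-07
x = 2 * sqrt(D*t) = 2 * sqrt(6.0549e-07) = 0.00155627 m = 1.5563 mm


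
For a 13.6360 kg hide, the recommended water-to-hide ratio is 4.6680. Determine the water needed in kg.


Formula: Water = hide_weight * ratio
Substituting: Water = 13.6360 * 4.6680
Result: 63.6528 kg


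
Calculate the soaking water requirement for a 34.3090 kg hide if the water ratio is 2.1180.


Formula: Water = hide_weight * ratio
Substituting: Water = 34.3090 * 2.1180
Result: 72.6665 kg


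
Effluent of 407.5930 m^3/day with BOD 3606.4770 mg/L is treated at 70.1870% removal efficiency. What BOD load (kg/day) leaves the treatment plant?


Load_in = volume * conc / 1000 = 407.5930 * 3606.4770 / 1000 = 1469.9748 kg/day
Removed = Load_in * eff / 100 = 1469.9748 * 70.1870 / 100 = 1031.7312 kg/day
Load_out = Load_in - Removed = 1469.9748 - 1031.7312 = 438.2436 kg/day


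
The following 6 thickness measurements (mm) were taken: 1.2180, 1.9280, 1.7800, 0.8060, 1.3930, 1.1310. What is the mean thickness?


Formula: Average = sum / n
Substituting: Average = 8.2560 / 6
Result: 1.3760 mm


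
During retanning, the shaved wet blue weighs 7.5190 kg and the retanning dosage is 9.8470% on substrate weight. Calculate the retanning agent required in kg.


Formula: Retan = substrate * pct / 100
Substituting: Retan = 7.5190 * 9.8470 / 100
Result: 0.7404 kg


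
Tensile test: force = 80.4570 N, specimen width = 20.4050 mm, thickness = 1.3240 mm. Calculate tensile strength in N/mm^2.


Formula: TS = force / (width * thickness)
Substituting: TS = 80.4570 / (20.4050 * 1.3240)
Result: 2.9781 N/mm^2


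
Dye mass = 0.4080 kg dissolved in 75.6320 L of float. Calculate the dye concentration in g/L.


Formula: Conc = dye_mass(kg) / volume(L) * 1000
Substituting: Conc = 0.4080 / 75.6320 * 1000
Result: 5.3945 g/L


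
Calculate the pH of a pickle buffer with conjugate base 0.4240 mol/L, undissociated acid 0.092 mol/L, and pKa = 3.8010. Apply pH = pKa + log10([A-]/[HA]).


ratio = [A-] / [HA] = 0.4240 / 0.092 = 4.6087
log10(ratio) = 0.6636
pH = pKa + log10(ratio) = 3.8010 + 0.6636 = 4.4646


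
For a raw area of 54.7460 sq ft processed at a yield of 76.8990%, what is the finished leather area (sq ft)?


Formula: finished = raw * yield / 100
Substituting: finished = 54.7460 * 76.8990 / 100
Result: 42.0991 sq ft


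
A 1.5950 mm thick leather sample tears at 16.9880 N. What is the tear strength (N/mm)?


Formula: Tear strength = force / thickness
Substituting: Tear strength = 16.9880 / 1.5950
Result: 10.6508 N/mm


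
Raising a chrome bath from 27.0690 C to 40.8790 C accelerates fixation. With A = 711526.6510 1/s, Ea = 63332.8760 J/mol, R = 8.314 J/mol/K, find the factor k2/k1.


T1 = 27.0690 + 273.15 = 300.2190 K; T2 = 40.8790 + 273.15 = 314.0290 K
k1 = A * exp(-Ea/(R*T1)) = 711526.6510 * exp(-63332.8760/(8.314*300.2190)) = 6.8015e-06 1/s
k2 = A * exp(-Ea/(R*T2)) = 711526.6510 * exp(-63332.8760/(8.314*314.0290)) = 2.0759e-05 1/s
k2/k1 = 2.0759e-05 / 6.8015e-06 = 3.0522


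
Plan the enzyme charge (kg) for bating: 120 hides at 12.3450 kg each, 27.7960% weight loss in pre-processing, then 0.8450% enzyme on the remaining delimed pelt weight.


Total_raw = N * avg_wt = 120 * 12.3450 = 1481.4000 kg
Substrate = Total_raw * (1 - loss/100) = 1481.4000 * (1 - 27.7960/100) = 1069.6301 kg
Enzyme = Substrate * pct / 100 = 1069.6301 * 0.8450 / 100 = 9.0384 kg


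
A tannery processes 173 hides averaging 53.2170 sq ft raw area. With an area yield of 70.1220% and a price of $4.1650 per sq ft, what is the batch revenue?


Raw_total = N * avg_area = 173 * 53.2170 = 9206.5410 sq ft
Finished = Raw_total * yield / 100 = 9206.5410 * 70.1220 / 100 = 6455.8107 sq ft
Value = Finished * price = 6455.8107 * 4.1650 = 26888.4515 $


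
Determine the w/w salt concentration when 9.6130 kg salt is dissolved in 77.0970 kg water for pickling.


Formula: Conc = salt / (water + salt) * 100
Substituting: Conc = 9.6130 / (77.0970 + 9.6130) * 100
Result: 11.0864 %


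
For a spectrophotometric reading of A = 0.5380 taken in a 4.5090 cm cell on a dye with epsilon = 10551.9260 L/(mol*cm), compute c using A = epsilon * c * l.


Formula: c = A / (epsilon * l)
Substituting: c = 0.5380 / (10551.9260 * 4.5090)
Result: 1.1308e-05 mol/L


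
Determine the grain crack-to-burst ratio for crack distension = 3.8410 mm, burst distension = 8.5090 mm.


Formula: Ratio = crack / burst
Substituting: Ratio = 3.8410 / 8.5090
Result: 0.4514


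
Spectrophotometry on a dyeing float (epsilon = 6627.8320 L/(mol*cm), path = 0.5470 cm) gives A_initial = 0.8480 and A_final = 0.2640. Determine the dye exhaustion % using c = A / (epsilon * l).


c_initial = A_i / (epsilon * l) = 0.8480 / (6627.8320 * 0.5470) = 2.3390e-04 mol/L
c_final = A_f / (epsilon * l) = 0.2640 / (6627.8320 * 0.5470) = 7.2819e-05 mol/L
Exhaustion = (c_initial - c_final) / c_initial * 100 = (2.3390e-04 - 7.2819e-05) / 2.3390e-04 * 100 = 68.8679 %


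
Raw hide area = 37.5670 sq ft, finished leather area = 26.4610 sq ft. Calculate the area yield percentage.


Formula: Yield = finished / raw * 100
Substituting: Yield = 26.4610 / 37.5670 * 100
Result: 70.4368 %


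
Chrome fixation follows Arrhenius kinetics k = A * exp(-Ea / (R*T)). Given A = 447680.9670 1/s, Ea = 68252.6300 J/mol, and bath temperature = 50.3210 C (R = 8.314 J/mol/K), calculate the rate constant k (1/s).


T_K = T_C + 273.15 = 50.3210 + 273.15 = 323.4710 K
exponent = -Ea / (R * T_K) = -68252.6300 / (8.314 * 323.4710) = -25.3790
k = A * exp(exponent) = 447680.9670 * exp(-25.3790) = 4.2562e-06 1/s


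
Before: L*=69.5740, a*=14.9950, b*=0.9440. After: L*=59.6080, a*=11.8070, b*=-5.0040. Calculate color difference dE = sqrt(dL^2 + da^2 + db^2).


dL = -9.9660, da = -3.1880, db = -5.9480
dE = sqrt((-9.9660)^2 + (-3.1880)^2 + (-5.9480)^2) = 12.0359


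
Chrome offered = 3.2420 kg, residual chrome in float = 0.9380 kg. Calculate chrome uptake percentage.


Formula: Uptake = (offered - residual) / offered * 100
Substituting: Uptake = (3.2420 - 0.9380) / 3.2420 * 100
Result: 71.0672 %


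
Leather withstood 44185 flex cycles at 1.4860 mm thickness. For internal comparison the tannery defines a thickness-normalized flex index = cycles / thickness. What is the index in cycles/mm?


Formula: Index = cycles / thickness
Substituting: Index = 44185 / 1.4860
Result: 29734.1857 cycles/mm


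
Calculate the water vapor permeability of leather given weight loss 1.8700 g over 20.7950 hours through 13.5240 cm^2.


Formula: WVP = loss / (area * time)
Substituting: WVP = 1.8700 / (13.5240 * 20.7950)
Result: 0.00664932 g/(cm^2*hr)


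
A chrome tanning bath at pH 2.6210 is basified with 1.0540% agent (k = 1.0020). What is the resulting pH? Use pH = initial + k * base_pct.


Formula: pH_final = pH_initial + k * base_pct
Substituting: pH_final = 2.6210 + 1.0020 * 1.0540
Result: 3.6771


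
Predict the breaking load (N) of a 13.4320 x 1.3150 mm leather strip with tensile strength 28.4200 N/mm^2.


Formula: F = TS * w * t
Substituting: F = 28.4200 * 13.4320 * 1.3150
Result: 501.9847 N


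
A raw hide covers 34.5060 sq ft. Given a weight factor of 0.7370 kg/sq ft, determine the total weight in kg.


Formula: Weight = area * weight_per_sqft
Substituting: Weight = 34.5060 * 0.7370
Result: 25.4309 kg


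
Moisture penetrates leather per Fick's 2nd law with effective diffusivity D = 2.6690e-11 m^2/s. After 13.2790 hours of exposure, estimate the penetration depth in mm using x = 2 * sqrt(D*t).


t = 13.2790 hr * 3600 = 47804.4000 s
D * t = 2.6690e-11 * 47804.4000 = 1.2759e-06
x = 2 * sqrt(D*t) = 2 * sqrt(1.2759e-06) = 0.00225911 m = 2.2591 mm


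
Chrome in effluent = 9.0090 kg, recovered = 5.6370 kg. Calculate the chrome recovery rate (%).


Formula: Recovery = recovered / input * 100
Substituting: Recovery = 5.6370 / 9.0090 * 100
Result: 62.5708 %


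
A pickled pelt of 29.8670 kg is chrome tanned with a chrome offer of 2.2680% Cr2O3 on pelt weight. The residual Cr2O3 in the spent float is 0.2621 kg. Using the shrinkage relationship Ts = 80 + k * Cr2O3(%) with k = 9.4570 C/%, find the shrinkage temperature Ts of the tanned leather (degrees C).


Offered = pelt * offer_pct / 100 = 29.8670 * 2.2680 / 100 = 0.6774 kg
Uptake = offered - residual = 0.6774 - 0.2621 = 0.4153 kg
Cr2O3% on pelt = uptake / pelt * 100 = 0.4153 / 29.8670 * 100 = 1.3904 %
Ts = 80 + k * Cr2O3% = 80 + 9.4570 * 1.3904 = 93.1494 C


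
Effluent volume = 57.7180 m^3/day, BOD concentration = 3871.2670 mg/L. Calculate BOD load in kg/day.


Formula: BOD_load = volume * conc / 1000
Substituting: BOD_load = 57.7180 * 3871.2670 / 1000
Result: 223.4418 kg/day


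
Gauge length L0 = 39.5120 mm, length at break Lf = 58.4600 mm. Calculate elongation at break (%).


Formula: Elongation = (Lf - L0) / L0 * 100
Substituting: Elongation = (58.4600 - 39.5120) / 39.5120 * 100
Result: 47.9551 %


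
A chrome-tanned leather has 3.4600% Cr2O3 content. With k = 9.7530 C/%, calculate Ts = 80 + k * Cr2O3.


Formula: Ts = 80 + k * Cr2O3
Substituting: Ts = 80 + 9.7530 * 3.4600
Result: 113.7454 C


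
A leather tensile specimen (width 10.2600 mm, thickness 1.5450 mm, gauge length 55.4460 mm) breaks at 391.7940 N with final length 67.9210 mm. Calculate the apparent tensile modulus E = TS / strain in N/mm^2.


TS = F / (w * t) = 391.7940 / (10.2600 * 1.5450) = 24.7162 N/mm^2
strain = (Lf - L0) / L0 = (67.9210 - 55.4460) / 55.4460 = 0.2250
E = TS / strain = 24.7162 / 0.2250 = 109.8529 N/mm^2


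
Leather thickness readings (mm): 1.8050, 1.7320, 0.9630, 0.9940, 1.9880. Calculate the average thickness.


Formula: Average = sum / n
Substituting: Average = 7.4820 / 5
Result: 1.4964 mm


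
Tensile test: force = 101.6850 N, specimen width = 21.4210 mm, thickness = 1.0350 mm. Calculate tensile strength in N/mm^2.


Formula: TS = force / (width * thickness)
Substituting: TS = 101.6850 / (21.4210 * 1.0350)
Result: 4.5865 N/mm^2


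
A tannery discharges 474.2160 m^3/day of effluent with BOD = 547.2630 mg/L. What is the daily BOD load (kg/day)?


Formula: BOD_load = volume * conc / 1000
Substituting: BOD_load = 474.2160 * 547.2630 / 1000
Result: 259.5209 kg/day


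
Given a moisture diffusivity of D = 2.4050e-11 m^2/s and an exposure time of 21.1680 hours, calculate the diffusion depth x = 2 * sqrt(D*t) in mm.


t = 21.1680 hr * 3600 = 76204.8000 s
D * t = 2.4050e-11 * 76204.8000 = 1.8327e-06
x = 2 * sqrt(D*t) = 2 * sqrt(1.8327e-06) = 0.00270756 m = 2.7076 mm


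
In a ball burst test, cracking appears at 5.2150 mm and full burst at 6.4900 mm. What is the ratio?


Formula: Ratio = crack / burst
Substituting: Ratio = 5.2150 / 6.4900
Result: 0.8035


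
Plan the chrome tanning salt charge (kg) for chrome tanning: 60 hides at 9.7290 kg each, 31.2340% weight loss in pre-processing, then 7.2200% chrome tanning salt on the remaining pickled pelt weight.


Total_raw = N * avg_wt = 60 * 9.7290 = 583.7400 kg
Substrate = Total_raw * (1 - loss/100) = 583.7400 * (1 - 31.2340/100) = 401.4146 kg
Chrome = Substrate * pct / 100 = 401.4146 * 7.2200 / 100 = 28.9821 kg


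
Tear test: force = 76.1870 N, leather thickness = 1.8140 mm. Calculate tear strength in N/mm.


Formula: Tear strength = force / thickness
Substituting: Tear strength = 76.1870 / 1.8140
Result: 41.9994 N/mm


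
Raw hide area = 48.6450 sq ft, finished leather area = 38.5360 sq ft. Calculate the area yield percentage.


Formula: Yield = finished / raw * 100
Substituting: Yield = 38.5360 / 48.6450 * 100
Result: 79.2188 %


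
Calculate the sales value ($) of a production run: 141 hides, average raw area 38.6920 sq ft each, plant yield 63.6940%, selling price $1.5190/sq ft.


Raw_total = N * avg_area = 141 * 38.6920 = 5455.5720 sq ft
Finished = Raw_total * yield / 100 = 5455.5720 * 63.6940 / 100 = 3474.8720 sq ft
Value = Finished * price = 3474.8720 * 1.5190 = 5278.3306 $


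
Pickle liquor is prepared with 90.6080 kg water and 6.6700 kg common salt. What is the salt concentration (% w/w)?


Formula: Conc = salt / (water + salt) * 100
Substituting: Conc = 6.6700 / (90.6080 + 6.6700) * 100
Result: 6.8566 %


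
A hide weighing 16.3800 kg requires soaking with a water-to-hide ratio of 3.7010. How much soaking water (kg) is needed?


Formula: Water = hide_weight * ratio
Substituting: Water = 16.3800 * 3.7010
Result: 60.6224 kg


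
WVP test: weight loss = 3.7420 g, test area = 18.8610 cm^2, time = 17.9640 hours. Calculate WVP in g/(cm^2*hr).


Formula: WVP = loss / (area * time)
Substituting: WVP = 3.7420 / (18.8610 * 17.9640)
Result: 0.0110442 g/(cm^2*hr)


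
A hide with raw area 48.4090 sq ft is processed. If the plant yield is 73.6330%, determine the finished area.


Formula: finished = raw * yield / 100
Substituting: finished = 48.4090 * 73.6330 / 100
Result: 35.6450 sq ft


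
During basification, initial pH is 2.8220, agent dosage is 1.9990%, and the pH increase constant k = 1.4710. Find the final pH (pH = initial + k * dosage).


Formula: pH_final = pH_initial + k * base_pct
Substituting: pH_final = 2.8220 + 1.4710 * 1.9990
Result: 5.7625


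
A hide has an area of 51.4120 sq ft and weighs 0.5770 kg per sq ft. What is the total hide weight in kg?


Formula: Weight = area * weight_per_sqft
Substituting: Weight = 51.4120 * 0.5770
Result: 29.6647 kg


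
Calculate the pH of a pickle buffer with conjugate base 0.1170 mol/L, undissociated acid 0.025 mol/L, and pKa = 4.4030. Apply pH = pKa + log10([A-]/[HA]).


ratio = [A-] / [HA] = 0.1170 / 0.025 = 4.6800
log10(ratio) = 0.6702
pH = pKa + log10(ratio) = 4.4030 + 0.6702 = 5.0732


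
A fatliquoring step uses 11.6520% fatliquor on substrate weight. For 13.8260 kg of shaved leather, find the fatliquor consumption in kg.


Formula: Fat = substrate * pct / 100
Substituting: Fat = 13.8260 * 11.6520 / 100
Result: 1.6110 kg


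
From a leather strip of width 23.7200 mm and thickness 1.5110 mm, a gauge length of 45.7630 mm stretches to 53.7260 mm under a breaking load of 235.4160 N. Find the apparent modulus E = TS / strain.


TS = F / (w * t) = 235.4160 / (23.7200 * 1.5110) = 6.5684 N/mm^2
strain = (Lf - L0) / L0 = (53.7260 - 45.7630) / 45.7630 = 0.1740
E = TS / strain = 6.5684 / 0.1740 = 37.7481 N/mm^2


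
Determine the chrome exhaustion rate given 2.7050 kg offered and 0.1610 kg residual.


Formula: Uptake = (offered - residual) / offered * 100
Substituting: Uptake = (2.7050 - 0.1610) / 2.7050 * 100
Result: 94.0481 %


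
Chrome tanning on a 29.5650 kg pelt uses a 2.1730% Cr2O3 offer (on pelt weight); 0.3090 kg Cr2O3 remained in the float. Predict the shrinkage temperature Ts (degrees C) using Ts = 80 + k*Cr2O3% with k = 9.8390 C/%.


Offered = pelt * offer_pct / 100 = 29.5650 * 2.1730 / 100 = 0.6424 kg
Uptake = offered - residual = 0.6424 - 0.3090 = 0.3334 kg
Cr2O3% on pelt = uptake / pelt * 100 = 0.3334 / 29.5650 * 100 = 1.1278 %
Ts = 80 + k * Cr2O3% = 80 + 9.8390 * 1.1278 = 91.0969 C


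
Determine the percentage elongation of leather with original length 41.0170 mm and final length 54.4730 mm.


Formula: Elongation = (Lf - L0) / L0 * 100
Substituting: Elongation = (54.4730 - 41.0170) / 41.0170 * 100
Result: 32.8059 %


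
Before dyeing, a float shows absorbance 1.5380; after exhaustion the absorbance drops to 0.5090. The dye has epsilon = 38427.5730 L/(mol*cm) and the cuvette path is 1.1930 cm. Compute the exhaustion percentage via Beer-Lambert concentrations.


c_initial = A_i / (epsilon * l) = 1.5380 / (38427.5730 * 1.1930) = 3.3548e-05 mol/L
c_final = A_f / (epsilon * l) = 0.5090 / (38427.5730 * 1.1930) = 1.1103e-05 mol/L
Exhaustion = (c_initial - c_final) / c_initial * 100 = (3.3548e-05 - 1.1103e-05) / 3.3548e-05 * 100 = 66.9051 %


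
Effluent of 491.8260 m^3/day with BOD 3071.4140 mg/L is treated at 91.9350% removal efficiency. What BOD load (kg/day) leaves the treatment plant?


Load_in = volume * conc / 1000 = 491.8260 * 3071.4140 / 1000 = 1510.6013 kg/day
Removed = Load_in * eff / 100 = 1510.6013 * 91.9350 / 100 = 1388.7713 kg/day
Load_out = Load_in - Removed = 1510.6013 - 1388.7713 = 121.8300 kg/day


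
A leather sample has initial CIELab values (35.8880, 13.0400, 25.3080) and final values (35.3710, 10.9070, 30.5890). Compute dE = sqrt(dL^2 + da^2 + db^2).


dL = -0.5170, da = -2.1330, db = 5.2810
dE = sqrt((-0.5170)^2 + (-2.1330)^2 + 5.2810^2) = 5.7189


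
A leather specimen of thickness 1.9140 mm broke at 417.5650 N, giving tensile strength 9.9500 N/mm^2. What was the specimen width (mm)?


Formula: w = F / (TS * t)
Substituting: w = 417.5650 / (9.9500 * 1.9140)
Result: 21.9260 mm


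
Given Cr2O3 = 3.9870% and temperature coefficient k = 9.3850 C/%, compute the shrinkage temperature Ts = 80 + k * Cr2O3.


Formula: Ts = 80 + k * Cr2O3
Substituting: Ts = 80 + 9.3850 * 3.9870
Result: 117.4180 C


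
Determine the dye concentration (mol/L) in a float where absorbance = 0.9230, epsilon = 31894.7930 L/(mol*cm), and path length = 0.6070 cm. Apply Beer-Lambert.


Formula: c = A / (epsilon * l)
Substituting: c = 0.9230 / (31894.7930 * 0.6070)
Result: 4.7675e-05 mol/L


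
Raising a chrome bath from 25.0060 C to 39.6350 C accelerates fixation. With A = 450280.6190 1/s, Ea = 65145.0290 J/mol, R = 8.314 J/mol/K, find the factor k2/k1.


T1 = 25.0060 + 273.15 = 298.1560 K; T2 = 39.6350 + 273.15 = 312.7850 K
k1 = A * exp(-Ea/(R*T1)) = 450280.6190 * exp(-65145.0290/(8.314*298.1560)) = 1.7385e-06 1/s
k2 = A * exp(-Ea/(R*T2)) = 450280.6190 * exp(-65145.0290/(8.314*312.7850)) = 5.9424e-06 1/s
k2/k1 = 5.9424e-06 / 1.7385e-06 = 3.4182


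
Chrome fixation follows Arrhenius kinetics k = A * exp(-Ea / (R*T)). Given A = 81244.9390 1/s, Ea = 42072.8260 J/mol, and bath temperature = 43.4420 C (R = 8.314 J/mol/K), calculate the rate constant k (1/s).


T_K = T_C + 273.15 = 43.4420 + 273.15 = 316.5920 K
exponent = -Ea / (R * T_K) = -42072.8260 / (8.314 * 316.5920) = -15.9842
k = A * exp(exponent) = 81244.9390 * exp(-15.9842) = 0.00928824 1/s


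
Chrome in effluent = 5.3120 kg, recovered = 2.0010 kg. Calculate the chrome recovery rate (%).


Formula: Recovery = recovered / input * 100
Substituting: Recovery = 2.0010 / 5.3120 * 100
Result: 37.6694 %


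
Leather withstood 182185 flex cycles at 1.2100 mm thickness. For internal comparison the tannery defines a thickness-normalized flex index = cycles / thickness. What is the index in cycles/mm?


Formula: Index = cycles / thickness
Substituting: Index = 182185 / 1.2100
Result: 150566.1157 cycles/mm


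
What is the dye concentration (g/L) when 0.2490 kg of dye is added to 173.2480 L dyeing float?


Formula: Conc = dye_mass(kg) / volume(L) * 1000
Substituting: Conc = 0.2490 / 173.2480 * 1000
Result: 1.4372 g/L


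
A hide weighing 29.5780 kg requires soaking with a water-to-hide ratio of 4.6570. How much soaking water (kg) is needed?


Formula: Water = hide_weight * ratio
Substituting: Water = 29.5780 * 4.6570
Result: 137.7447 kg


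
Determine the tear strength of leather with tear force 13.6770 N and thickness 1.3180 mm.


Formula: Tear strength = force / thickness
Substituting: Tear strength = 13.6770 / 1.3180
Result: 10.3771 N/mm


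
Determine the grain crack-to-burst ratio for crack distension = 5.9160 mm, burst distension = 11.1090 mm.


Formula: Ratio = crack / burst
Substituting: Ratio = 5.9160 / 11.1090
Result: 0.5325


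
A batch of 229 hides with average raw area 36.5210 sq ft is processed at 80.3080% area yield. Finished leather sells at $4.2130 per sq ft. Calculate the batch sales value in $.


Raw_total = N * avg_area = 229 * 36.5210 = 8363.3090 sq ft
Finished = Raw_total * yield / 100 = 8363.3090 * 80.3080 / 100 = 6716.4062 sq ft
Value = Finished * price = 6716.4062 * 4.2130 = 28296.2193 $


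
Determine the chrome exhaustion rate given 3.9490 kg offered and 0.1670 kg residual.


Formula: Uptake = (offered - residual) / offered * 100
Substituting: Uptake = (3.9490 - 0.1670) / 3.9490 * 100
Result: 95.7711 %


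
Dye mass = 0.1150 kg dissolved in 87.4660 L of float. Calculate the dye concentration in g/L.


Formula: Conc = dye_mass(kg) / volume(L) * 1000
Substituting: Conc = 0.1150 / 87.4660 * 1000
Result: 1.3148 g/L


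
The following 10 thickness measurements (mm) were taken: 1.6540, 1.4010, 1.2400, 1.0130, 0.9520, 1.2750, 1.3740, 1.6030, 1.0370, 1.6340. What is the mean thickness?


Formula: Average = sum / n
Substituting: Average = 13.1830 / 10
Result: 1.3183 mm


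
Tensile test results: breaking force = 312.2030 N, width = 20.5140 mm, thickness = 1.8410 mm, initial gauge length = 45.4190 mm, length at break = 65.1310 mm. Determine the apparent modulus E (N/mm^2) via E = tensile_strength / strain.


TS = F / (w * t) = 312.2030 / (20.5140 * 1.8410) = 8.2667 N/mm^2
strain = (Lf - L0) / L0 = (65.1310 - 45.4190) / 45.4190 = 0.4340
E = TS / strain = 8.2667 / 0.4340 = 19.0476 N/mm^2


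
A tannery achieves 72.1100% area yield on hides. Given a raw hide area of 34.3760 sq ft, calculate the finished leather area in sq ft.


Formula: finished = raw * yield / 100
Substituting: finished = 34.3760 * 72.1100 / 100
Result: 24.7885 sq ft


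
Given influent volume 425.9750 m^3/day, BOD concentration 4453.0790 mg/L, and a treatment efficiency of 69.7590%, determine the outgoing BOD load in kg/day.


Load_in = volume * conc / 1000 = 425.9750 * 4453.0790 / 1000 = 1896.9003 kg/day
Removed = Load_in * eff / 100 = 1896.9003 * 69.7590 / 100 = 1323.2587 kg/day
Load_out = Load_in - Removed = 1896.9003 - 1323.2587 = 573.6416 kg/day


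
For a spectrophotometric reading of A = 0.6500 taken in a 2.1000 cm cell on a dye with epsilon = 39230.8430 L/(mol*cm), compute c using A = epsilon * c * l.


Formula: c = A / (epsilon * l)
Substituting: c = 0.6500 / (39230.8430 * 2.1000)
Result: 7.8898e-06 mol/L


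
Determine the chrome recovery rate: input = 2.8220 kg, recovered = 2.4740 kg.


Formula: Recovery = recovered / input * 100
Substituting: Recovery = 2.4740 / 2.8220 * 100
Result: 87.6683 %


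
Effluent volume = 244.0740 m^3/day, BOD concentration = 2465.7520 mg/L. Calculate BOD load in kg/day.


Formula: BOD_load = volume * conc / 1000
Substituting: BOD_load = 244.0740 * 2465.7520 / 1000
Result: 601.8260 kg/day


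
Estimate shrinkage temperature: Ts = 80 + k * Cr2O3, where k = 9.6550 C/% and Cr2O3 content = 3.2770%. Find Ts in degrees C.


Formula: Ts = 80 + k * Cr2O3
Substituting: Ts = 80 + 9.6550 * 3.2770
Result: 111.6394 C


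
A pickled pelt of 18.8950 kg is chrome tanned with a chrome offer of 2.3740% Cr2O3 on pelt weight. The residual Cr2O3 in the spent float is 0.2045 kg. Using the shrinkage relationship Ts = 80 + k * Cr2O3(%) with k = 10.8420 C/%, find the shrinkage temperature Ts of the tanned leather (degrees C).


Offered = pelt * offer_pct / 100 = 18.8950 * 2.3740 / 100 = 0.4486 kg
Uptake = offered - residual = 0.4486 - 0.2045 = 0.2441 kg
Cr2O3% on pelt = uptake / pelt * 100 = 0.2441 / 18.8950 * 100 = 1.2917 %
Ts = 80 + k * Cr2O3% = 80 + 10.8420 * 1.2917 = 94.0046 C


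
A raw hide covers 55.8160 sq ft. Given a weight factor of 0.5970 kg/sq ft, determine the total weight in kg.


Formula: Weight = area * weight_per_sqft
Substituting: Weight = 55.8160 * 0.5970
Result: 33.3222 kg


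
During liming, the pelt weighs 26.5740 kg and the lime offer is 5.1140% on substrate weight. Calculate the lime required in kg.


Formula: Lime = substrate * pct / 100
Substituting: Lime = 26.5740 * 5.1140 / 100
Result: 1.3590 kg


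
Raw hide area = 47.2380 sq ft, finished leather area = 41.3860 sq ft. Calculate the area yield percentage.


Formula: Yield = finished / raw * 100
Substituting: Yield = 41.3860 / 47.2380 * 100
Result: 87.6117 %


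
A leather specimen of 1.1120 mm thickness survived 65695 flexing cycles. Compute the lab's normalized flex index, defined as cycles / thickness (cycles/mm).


Formula: Index = cycles / thickness
Substituting: Index = 65695 / 1.1120
Result: 59078.2374 cycles/mm


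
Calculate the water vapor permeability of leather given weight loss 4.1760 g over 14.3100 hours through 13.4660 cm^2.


Formula: WVP = loss / (area * time)
Substituting: WVP = 4.1760 / (13.4660 * 14.3100)
Result: 0.0216712 g/(cm^2*hr)


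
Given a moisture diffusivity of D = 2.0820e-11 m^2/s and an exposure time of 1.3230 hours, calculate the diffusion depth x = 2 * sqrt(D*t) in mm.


t = 1.3230 hr * 3600 = 4762.8000 s
D * t = 2.0820e-11 * 4762.8000 = 9.9161e-08
x = 2 * sqrt(D*t) = 2 * sqrt(9.9161e-08) = 6.2980e-04 m = 0.6298 mm


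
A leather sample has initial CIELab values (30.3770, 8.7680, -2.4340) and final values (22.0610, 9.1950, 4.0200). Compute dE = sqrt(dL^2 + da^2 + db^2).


dL = -8.3160, da = 0.4270, db = 6.4540
dE = sqrt((-8.3160)^2 + 0.4270^2 + 6.4540^2) = 10.5353


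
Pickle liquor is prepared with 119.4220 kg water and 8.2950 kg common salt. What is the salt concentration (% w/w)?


Formula: Conc = salt / (water + salt) * 100
Substituting: Conc = 8.2950 / (119.4220 + 8.2950) * 100
Result: 6.4948 %


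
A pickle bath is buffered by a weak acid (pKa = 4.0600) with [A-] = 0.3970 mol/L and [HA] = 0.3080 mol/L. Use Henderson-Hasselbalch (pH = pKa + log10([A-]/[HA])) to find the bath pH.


ratio = [A-] / [HA] = 0.3970 / 0.3080 = 1.2890
log10(ratio) = 0.1102
pH = pKa + log10(ratio) = 4.0600 + 0.1102 = 4.1702


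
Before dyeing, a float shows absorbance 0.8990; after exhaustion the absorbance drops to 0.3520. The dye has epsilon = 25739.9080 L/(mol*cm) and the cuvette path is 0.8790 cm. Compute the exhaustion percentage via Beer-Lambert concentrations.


c_initial = A_i / (epsilon * l) = 0.8990 / (25739.9080 * 0.8790) = 3.9734e-05 mol/L
c_final = A_f / (epsilon * l) = 0.3520 / (25739.9080 * 0.8790) = 1.5558e-05 mol/L
Exhaustion = (c_initial - c_final) / c_initial * 100 = (3.9734e-05 - 1.5558e-05) / 3.9734e-05 * 100 = 60.8454 %


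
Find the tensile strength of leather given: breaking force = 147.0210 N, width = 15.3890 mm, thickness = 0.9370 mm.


Formula: TS = force / (width * thickness)
Substituting: TS = 147.0210 / (15.3890 * 0.9370)
Result: 10.1960 N/mm^2


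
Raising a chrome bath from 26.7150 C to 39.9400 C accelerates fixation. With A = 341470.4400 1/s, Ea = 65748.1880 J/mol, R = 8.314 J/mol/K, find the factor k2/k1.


T1 = 26.7150 + 273.15 = 299.8650 K; T2 = 39.9400 + 273.15 = 313.0900 K
k1 = A * exp(-Ea/(R*T1)) = 341470.4400 * exp(-65748.1880/(8.314*299.8650)) = 1.2023e-06 1/s
k2 = A * exp(-Ea/(R*T2)) = 341470.4400 * exp(-65748.1880/(8.314*313.0900)) = 3.6627e-06 1/s
k2/k1 = 3.6627e-06 / 1.2023e-06 = 3.0464


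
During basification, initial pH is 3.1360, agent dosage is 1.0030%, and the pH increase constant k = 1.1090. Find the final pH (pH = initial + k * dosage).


Formula: pH_final = pH_initial + k * base_pct
Substituting: pH_final = 3.1360 + 1.1090 * 1.0030
Result: 4.2483


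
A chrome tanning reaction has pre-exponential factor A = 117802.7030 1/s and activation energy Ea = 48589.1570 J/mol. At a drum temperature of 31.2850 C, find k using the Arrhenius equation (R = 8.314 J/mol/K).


T_K = T_C + 273.15 = 31.2850 + 273.15 = 304.4350 K
exponent = -Ea / (R * T_K) = -48589.1570 / (8.314 * 304.4350) = -19.1971
k = A * exp(exponent) = 117802.7030 * exp(-19.1971) = 5.4197e-04 1/s


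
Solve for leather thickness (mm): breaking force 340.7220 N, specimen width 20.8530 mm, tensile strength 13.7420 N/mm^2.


Formula: t = F / (TS * w)
Substituting: t = 340.7220 / (13.7420 * 20.8530)
Result: 1.1890 mm


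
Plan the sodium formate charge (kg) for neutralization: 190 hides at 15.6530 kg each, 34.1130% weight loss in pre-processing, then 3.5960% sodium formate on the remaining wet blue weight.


Total_raw = N * avg_wt = 190 * 15.6530 = 2974.0700 kg
Substrate = Total_raw * (1 - loss/100) = 2974.0700 * (1 - 34.1130/100) = 1959.5255 kg
Neutralizer = Substrate * pct / 100 = 1959.5255 * 3.5960 / 100 = 70.4645 kg


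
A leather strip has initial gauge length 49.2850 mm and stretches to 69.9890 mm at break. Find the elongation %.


Formula: Elongation = (Lf - L0) / L0 * 100
Substituting: Elongation = (69.9890 - 49.2850) / 49.2850 * 100
Result: 42.0087 %


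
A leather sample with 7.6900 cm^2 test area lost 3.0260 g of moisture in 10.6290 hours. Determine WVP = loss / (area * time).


Formula: WVP = loss / (area * time)
Substituting: WVP = 3.0260 / (7.6900 * 10.6290)
Result: 0.0370212 g/(cm^2*hr)


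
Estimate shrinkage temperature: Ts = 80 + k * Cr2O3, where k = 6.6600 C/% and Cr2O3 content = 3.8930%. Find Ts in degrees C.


Formula: Ts = 80 + k * Cr2O3
Substituting: Ts = 80 + 6.6600 * 3.8930
Result: 105.9274 C
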